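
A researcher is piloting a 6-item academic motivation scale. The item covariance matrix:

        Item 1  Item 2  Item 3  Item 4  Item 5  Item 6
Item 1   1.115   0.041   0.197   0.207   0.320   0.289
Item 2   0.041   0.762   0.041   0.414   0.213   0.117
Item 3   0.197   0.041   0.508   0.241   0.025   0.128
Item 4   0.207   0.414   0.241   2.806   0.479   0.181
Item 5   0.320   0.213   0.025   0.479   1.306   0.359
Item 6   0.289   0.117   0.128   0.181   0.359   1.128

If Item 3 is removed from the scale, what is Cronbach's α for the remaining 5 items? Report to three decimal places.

Remaining items: Item 1, Item 2, Item 4, Item 5, Item 6 (k = 5).
ΣVar(i) = 1.115 + 0.762 + 2.806 + 1.306 + 1.128 = 7.117
σ²_total = 7.117 + 2 × 2.620 = 12.357
α (item deleted) = (5/4)·(1 − 7.117/12.357) = 0.530

α = 0.530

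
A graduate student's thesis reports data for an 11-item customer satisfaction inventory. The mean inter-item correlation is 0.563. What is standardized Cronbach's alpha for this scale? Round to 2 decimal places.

Standardized α = k·r̄ / (1 + (k−1)·r̄) = 11 × 0.563 / (1 + 10 × 0.563)
  = 6.1930 / 6.6300 = 0.93

α = 0.93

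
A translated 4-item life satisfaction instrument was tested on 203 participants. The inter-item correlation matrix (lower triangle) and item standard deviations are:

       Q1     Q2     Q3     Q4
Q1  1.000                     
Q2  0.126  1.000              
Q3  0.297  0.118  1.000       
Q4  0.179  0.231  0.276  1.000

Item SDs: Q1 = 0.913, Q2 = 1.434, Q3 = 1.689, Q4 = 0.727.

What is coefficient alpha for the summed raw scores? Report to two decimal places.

Σσ²ᵢ = 0.913² + 1.434² + 1.689² + 0.727² = 6.2712
Covariances σ_ij = r_ij · s_i · s_j:
  σ(Q1,Q2) = 0.126 × 0.913 × 1.434 = 0.1650
  σ(Q1,Q3) = 0.297 × 0.913 × 1.689 = 0.4580
  σ(Q1,Q4) = 0.179 × 0.913 × 0.727 = 0.1188
  σ(Q2,Q3) = 0.118 × 1.434 × 1.689 = 0.2858
  σ(Q2,Q4) = 0.231 × 1.434 × 0.727 = 0.2408
  σ(Q3,Q4) = 0.276 × 1.689 × 0.727 = 0.3389
σ²_T = Σσ²ᵢ + 2·Σσ_ij = 6.2712 + 2 × 1.6073 = 9.4858
α = (4/3)·(1 − 6.2712/9.4858) = 0.45

α = 0.45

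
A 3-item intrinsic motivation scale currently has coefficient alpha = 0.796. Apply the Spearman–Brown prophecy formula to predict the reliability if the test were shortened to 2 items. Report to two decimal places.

predicted reliability = 0.72

Length factor m = 2/3 = 0.6667
α' = m·α / (1 − (1−m)·α)
   = 2/3 × 0.796 / (1 − (1 − 2/3) × 0.796)
   = 0.5307 / 0.7347 = 0.72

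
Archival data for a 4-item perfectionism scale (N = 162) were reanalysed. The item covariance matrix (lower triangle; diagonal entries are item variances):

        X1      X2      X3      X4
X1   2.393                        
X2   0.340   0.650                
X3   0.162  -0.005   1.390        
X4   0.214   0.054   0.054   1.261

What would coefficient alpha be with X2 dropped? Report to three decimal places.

Remaining items: X1, X3, X4 (k = 3).
sum of item variances = 2.393 + 1.390 + 1.261 = 5.044
total variance = 5.044 + 2 × 0.430 = 5.904
α (item deleted) = (3/2)·(1 − 5.044/5.904) = 0.218

coefficient alpha = 0.218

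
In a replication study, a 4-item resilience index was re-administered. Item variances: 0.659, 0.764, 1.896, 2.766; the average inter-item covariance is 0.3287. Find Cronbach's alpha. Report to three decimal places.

α = 0.524

Σσᵢ² = 0.659 + 0.764 + 1.896 + 2.766 = 6.085
Sum of the 6 distinct covariances = 6 × 0.3287 = 1.9722
σ²_T = Σσᵢ² + 2·Σcov = 6.085 + 2 × 1.9722 = 10.0294
α = (4/3)·(1 − 6.085/10.0294) = 0.524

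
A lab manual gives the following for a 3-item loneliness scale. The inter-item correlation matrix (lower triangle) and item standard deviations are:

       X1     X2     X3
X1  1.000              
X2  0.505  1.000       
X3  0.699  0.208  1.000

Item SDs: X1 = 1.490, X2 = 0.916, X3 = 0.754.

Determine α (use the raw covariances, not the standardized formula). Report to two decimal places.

Σσ²ᵢ = 1.490² + 0.916² + 0.754² = 3.6277
Covariances σ_ij = r_ij · s_i · s_j:
  σ(X1,X2) = 0.505 × 1.490 × 0.916 = 0.6892
  σ(X1,X3) = 0.699 × 1.490 × 0.754 = 0.7853
  σ(X2,X3) = 0.208 × 0.916 × 0.754 = 0.1437
σ²_T = Σσ²ᵢ + 2·Σσ_ij = 3.6277 + 2 × 1.6182 = 6.8641
α = (3/2)·(1 − 3.6277/6.8641) = 0.71

α = 0.71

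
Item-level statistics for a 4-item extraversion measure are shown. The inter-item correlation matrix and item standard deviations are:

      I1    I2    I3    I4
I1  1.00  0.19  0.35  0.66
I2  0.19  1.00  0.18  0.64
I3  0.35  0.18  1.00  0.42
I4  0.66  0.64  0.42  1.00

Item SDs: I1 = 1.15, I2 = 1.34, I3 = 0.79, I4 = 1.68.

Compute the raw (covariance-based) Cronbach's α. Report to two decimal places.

α = 0.74

Σσ²ᵢ = 1.15² + 1.34² + 0.79² + 1.68² = 6.5646
Covariances σ_ij = r_ij · s_i · s_j:
  σ(I1,I2) = 0.19 × 1.15 × 1.34 = 0.2928
  σ(I1,I3) = 0.35 × 1.15 × 0.79 = 0.3180
  σ(I1,I4) = 0.66 × 1.15 × 1.68 = 1.2751
  σ(I2,I3) = 0.18 × 1.34 × 0.79 = 0.1905
  σ(I2,I4) = 0.64 × 1.34 × 1.68 = 1.4408
  σ(I3,I4) = 0.42 × 0.79 × 1.68 = 0.5574
σ²_T = Σσ²ᵢ + 2·Σσ_ij = 6.5646 + 2 × 4.0746 = 14.7138
α = (4/3)·(1 − 6.5646/14.7138) = 0.74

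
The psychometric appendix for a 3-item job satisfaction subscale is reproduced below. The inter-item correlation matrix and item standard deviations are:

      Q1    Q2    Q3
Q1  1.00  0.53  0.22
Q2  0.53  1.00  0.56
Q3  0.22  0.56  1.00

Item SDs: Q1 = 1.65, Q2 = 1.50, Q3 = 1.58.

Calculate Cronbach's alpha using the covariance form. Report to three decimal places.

Σσ²ᵢ = 1.65² + 1.50² + 1.58² = 7.4689
Covariances σ_ij = r_ij · s_i · s_j:
  σ(Q1,Q2) = 0.53 × 1.65 × 1.50 = 1.3117
  σ(Q1,Q3) = 0.22 × 1.65 × 1.58 = 0.5735
  σ(Q2,Q3) = 0.56 × 1.50 × 1.58 = 1.3272
σ²_T = Σσ²ᵢ + 2·Σσ_ij = 7.4689 + 2 × 3.2124 = 13.8937
α = (3/2)·(1 − 7.4689/13.8937) = 0.694

α = 0.694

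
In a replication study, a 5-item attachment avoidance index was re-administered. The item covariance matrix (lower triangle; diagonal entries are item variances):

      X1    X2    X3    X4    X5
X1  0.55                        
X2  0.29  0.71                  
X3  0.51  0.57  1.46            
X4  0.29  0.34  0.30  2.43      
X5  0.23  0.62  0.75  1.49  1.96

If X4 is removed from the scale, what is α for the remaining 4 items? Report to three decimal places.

α = 0.746

Remaining items: X1, X2, X3, X5 (k = 4).
sum of item variances = 0.55 + 0.71 + 1.46 + 1.96 = 4.68
σ²_T = 4.68 + 2 × 2.97 = 10.62
α (item deleted) = (4/3)·(1 − 4.68/10.62) = 0.746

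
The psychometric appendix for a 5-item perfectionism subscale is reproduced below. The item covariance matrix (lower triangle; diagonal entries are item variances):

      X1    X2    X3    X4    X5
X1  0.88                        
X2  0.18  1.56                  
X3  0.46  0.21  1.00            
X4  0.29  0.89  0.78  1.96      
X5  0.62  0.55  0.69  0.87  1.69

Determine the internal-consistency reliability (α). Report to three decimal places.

Σσ²ᵢ = 0.88 + 1.56 + 1.00 + 1.96 + 1.69 = 7.09
Σ_{i<j} σ_ij = 5.54
total variance = 7.09 + 2 × 5.54 = 18.17
α = (k/(k−1))·(1 − Σσ²ᵢ/total variance) = (5/4)·(1 − 7.09/18.17) = 0.762

α = 0.762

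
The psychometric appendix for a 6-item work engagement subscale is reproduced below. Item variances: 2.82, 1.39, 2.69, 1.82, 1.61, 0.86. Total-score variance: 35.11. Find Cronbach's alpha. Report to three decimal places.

α = 0.818

Σσᵢ² = 2.82 + 1.39 + 2.69 + 1.82 + 1.61 + 0.86 = 11.19
α = (k/(k−1))·(1 − Σσᵢ²/σ²_total) = (6/5)·(1 − 11.19/35.11) = 0.818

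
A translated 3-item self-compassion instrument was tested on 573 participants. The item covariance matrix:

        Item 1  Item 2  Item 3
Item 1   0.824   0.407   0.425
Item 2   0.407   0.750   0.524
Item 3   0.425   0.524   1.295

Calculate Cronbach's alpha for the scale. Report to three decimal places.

Cronbach's alpha = 0.729

ΣVar(i) = 0.824 + 0.750 + 1.295 = 2.869
Sum of the distinct covariances = 1.356
σ²_T = 2.869 + 2 × 1.356 = 5.581
α = (k/(k−1))·(1 − ΣVar(i)/σ²_T) = (3/2)·(1 − 2.869/5.581) = 0.729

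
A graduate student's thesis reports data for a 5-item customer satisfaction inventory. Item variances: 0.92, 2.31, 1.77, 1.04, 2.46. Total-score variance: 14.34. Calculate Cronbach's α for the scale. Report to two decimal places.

sum of item variances = 0.92 + 2.31 + 1.77 + 1.04 + 2.46 = 8.50
α = (k/(k−1))·(1 − sum of item variances/σ²_total) = (5/4)·(1 − 8.50/14.34) = 0.51

Cronbach's α = 0.51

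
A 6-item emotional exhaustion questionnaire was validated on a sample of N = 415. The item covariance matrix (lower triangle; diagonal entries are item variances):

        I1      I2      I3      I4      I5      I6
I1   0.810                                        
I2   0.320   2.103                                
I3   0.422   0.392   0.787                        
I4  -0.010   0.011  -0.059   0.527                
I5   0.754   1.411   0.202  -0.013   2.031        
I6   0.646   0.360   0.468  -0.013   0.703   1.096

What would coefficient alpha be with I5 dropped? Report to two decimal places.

Remaining items: I1, I2, I3, I4, I6 (k = 5).
sum of item variances = 0.810 + 2.103 + 0.787 + 0.527 + 1.096 = 5.323
σ²_total = 5.323 + 2 × 2.537 = 10.397
α (item deleted) = (5/4)·(1 − 5.323/10.397) = 0.61

coefficient alpha = 0.61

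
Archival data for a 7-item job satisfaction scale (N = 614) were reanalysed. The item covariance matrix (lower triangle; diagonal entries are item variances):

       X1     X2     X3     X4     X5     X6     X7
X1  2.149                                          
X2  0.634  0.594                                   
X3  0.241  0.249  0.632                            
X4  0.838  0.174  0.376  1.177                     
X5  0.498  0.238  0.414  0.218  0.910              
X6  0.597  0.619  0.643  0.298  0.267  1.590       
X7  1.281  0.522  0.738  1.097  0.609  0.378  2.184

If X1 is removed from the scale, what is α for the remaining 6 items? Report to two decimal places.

α = 0.79

Remaining items: X2, X3, X4, X5, X6, X7 (k = 6).
sum of item variances = 0.594 + 0.632 + 1.177 + 0.910 + 1.590 + 2.184 = 7.087
total variance = 7.087 + 2 × 6.840 = 20.767
α (item deleted) = (6/5)·(1 − 7.087/20.767) = 0.79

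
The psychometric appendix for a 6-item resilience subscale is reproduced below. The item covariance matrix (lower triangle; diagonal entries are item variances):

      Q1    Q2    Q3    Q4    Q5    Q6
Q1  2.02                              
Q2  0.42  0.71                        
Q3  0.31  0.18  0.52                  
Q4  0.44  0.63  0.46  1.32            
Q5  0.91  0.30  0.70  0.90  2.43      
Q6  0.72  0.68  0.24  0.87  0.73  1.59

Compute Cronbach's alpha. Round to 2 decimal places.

α = 0.80

Σσᵢ² = 2.02 + 0.71 + 0.52 + 1.32 + 2.43 + 1.59 = 8.59
Sum of off-diagonal covariances = 8.49
σ²_T = 8.59 + 2 × 8.49 = 25.57
α = (k/(k−1))·(1 − Σσᵢ²/σ²_T) = (6/5)·(1 − 8.59/25.57) = 0.80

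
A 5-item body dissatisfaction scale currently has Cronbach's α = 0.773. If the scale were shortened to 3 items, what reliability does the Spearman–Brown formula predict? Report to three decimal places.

predicted reliability = 0.671

Length factor m = 3/5 = 0.6000
α' = m·α / (1 − (1−m)·α)
   = 3/5 × 0.773 / (1 − (1 − 3/5) × 0.773)
   = 0.4638 / 0.6908 = 0.671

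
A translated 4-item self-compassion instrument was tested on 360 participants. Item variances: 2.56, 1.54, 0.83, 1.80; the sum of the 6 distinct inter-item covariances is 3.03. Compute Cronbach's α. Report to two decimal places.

ΣVar(i) = 2.56 + 1.54 + 0.83 + 1.80 = 6.73
Sum of distinct covariances = 3.03
σ²_total = ΣVar(i) + 2·Σcov = 6.73 + 2 × 3.03 = 12.79
α = (4/3)·(1 − 6.73/12.79) = 0.63

α = 0.63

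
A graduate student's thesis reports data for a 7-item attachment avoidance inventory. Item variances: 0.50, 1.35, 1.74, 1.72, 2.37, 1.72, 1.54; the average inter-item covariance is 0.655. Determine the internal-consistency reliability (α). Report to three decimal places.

sum of item variances = 0.50 + 1.35 + 1.74 + 1.72 + 2.37 + 1.72 + 1.54 = 10.94
Sum of the 21 distinct covariances = 21 × 0.655 = 13.755
σ²_T = sum of item variances + 2·Σcov = 10.94 + 2 × 13.755 = 38.450
α = (7/6)·(1 − 10.94/38.450) = 0.835

α = 0.835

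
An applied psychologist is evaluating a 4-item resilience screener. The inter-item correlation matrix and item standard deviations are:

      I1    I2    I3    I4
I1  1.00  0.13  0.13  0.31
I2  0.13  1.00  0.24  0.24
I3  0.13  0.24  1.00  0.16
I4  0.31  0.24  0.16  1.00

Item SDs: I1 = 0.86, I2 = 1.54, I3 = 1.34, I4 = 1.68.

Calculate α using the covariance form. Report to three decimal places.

Σσ²ᵢ = 0.86² + 1.54² + 1.34² + 1.68² = 7.7292
Covariances σ_ij = r_ij · s_i · s_j:
  σ(I1,I2) = 0.13 × 0.86 × 1.54 = 0.1722
  σ(I1,I3) = 0.13 × 0.86 × 1.34 = 0.1498
  σ(I1,I4) = 0.31 × 0.86 × 1.68 = 0.4479
  σ(I2,I3) = 0.24 × 1.54 × 1.34 = 0.4953
  σ(I2,I4) = 0.24 × 1.54 × 1.68 = 0.6209
  σ(I3,I4) = 0.16 × 1.34 × 1.68 = 0.3602
σ²_T = Σσ²ᵢ + 2·Σσ_ij = 7.7292 + 2 × 2.2463 = 12.2218
α = (4/3)·(1 − 7.7292/12.2218) = 0.490

α = 0.490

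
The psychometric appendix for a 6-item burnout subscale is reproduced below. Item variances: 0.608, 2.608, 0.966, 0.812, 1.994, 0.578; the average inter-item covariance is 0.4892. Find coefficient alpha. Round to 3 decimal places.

sum of item variances = 0.608 + 2.608 + 0.966 + 0.812 + 1.994 + 0.578 = 7.566
Sum of the 15 distinct covariances = 15 × 0.4892 = 7.3380
σ²_total = sum of item variances + 2·Σcov = 7.566 + 2 × 7.3380 = 22.2420
α = (6/5)·(1 − 7.566/22.2420) = 0.792

α = 0.792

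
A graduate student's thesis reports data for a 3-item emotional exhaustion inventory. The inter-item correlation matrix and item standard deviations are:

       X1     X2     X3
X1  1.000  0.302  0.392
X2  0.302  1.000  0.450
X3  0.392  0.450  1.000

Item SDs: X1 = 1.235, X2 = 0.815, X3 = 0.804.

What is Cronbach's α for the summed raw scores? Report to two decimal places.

Cronbach's α = 0.62

Σσ²ᵢ = 1.235² + 0.815² + 0.804² = 2.8359
Covariances σ_ij = r_ij · s_i · s_j:
  σ(X1,X2) = 0.302 × 1.235 × 0.815 = 0.3040
  σ(X1,X3) = 0.392 × 1.235 × 0.804 = 0.3892
  σ(X2,X3) = 0.450 × 0.815 × 0.804 = 0.2949
σ²_T = Σσ²ᵢ + 2·Σσ_ij = 2.8359 + 2 × 0.9881 = 4.8121
α = (3/2)·(1 − 2.8359/4.8121) = 0.62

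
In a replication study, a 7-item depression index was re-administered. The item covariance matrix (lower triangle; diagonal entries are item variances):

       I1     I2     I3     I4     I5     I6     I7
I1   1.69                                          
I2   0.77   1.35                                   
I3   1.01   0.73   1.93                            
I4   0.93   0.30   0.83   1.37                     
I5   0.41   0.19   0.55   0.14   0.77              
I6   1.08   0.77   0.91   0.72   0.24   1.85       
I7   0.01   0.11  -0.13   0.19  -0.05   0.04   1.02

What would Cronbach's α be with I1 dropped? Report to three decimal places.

α = 0.686

Remaining items: I2, I3, I4, I5, I6, I7 (k = 6).
sum of item variances = 1.35 + 1.93 + 1.37 + 0.77 + 1.85 + 1.02 = 8.29
Var(T) = 8.29 + 2 × 5.54 = 19.37
α (item deleted) = (6/5)·(1 − 8.29/19.37) = 0.686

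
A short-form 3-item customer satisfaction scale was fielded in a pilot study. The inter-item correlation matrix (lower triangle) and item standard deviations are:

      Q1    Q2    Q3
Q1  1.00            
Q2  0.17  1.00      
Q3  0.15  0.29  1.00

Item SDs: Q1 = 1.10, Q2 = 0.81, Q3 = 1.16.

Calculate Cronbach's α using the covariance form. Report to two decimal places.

Σσ²ᵢ = 1.10² + 0.81² + 1.16² = 3.2117
Covariances σ_ij = r_ij · s_i · s_j:
  σ(Q1,Q2) = 0.17 × 1.10 × 0.81 = 0.1515
  σ(Q1,Q3) = 0.15 × 1.10 × 1.16 = 0.1914
  σ(Q2,Q3) = 0.29 × 0.81 × 1.16 = 0.2725
σ²_T = Σσ²ᵢ + 2·Σσ_ij = 3.2117 + 2 × 0.6154 = 4.4425
α = (3/2)·(1 − 3.2117/4.4425) = 0.42

Cronbach's α = 0.42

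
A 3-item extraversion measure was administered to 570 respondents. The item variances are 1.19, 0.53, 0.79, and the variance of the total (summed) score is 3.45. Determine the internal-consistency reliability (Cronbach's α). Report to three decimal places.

sum of item variances = 1.19 + 0.53 + 0.79 = 2.51
α = (k/(k−1))·(1 − sum of item variances/total variance) = (3/2)·(1 − 2.51/3.45) = 0.409

α = 0.409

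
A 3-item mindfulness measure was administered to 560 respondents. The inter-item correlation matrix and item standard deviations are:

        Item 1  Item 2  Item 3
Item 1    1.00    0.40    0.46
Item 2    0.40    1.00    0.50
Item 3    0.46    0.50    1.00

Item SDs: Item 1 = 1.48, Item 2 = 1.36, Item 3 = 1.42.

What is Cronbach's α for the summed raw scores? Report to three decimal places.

Σσ²ᵢ = 1.48² + 1.36² + 1.42² = 6.0564
Covariances σ_ij = r_ij · s_i · s_j:
  σ(Item 1,Item 2) = 0.40 × 1.48 × 1.36 = 0.8051
  σ(Item 1,Item 3) = 0.46 × 1.48 × 1.42 = 0.9667
  σ(Item 2,Item 3) = 0.50 × 1.36 × 1.42 = 0.9656
σ²_T = Σσ²ᵢ + 2·Σσ_ij = 6.0564 + 2 × 2.7374 = 11.5312
α = (3/2)·(1 − 6.0564/11.5312) = 0.712

α = 0.712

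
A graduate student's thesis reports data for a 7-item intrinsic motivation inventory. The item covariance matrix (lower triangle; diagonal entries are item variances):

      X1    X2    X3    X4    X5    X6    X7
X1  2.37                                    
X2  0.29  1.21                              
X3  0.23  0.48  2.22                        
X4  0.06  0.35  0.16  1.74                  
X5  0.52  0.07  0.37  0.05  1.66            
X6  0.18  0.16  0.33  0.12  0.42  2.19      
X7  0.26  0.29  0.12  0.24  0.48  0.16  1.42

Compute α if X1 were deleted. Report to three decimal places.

α = 0.506

Remaining items: X2, X3, X4, X5, X6, X7 (k = 6).
Σσ²ᵢ = 1.21 + 2.22 + 1.74 + 1.66 + 2.19 + 1.42 = 10.44
Var(T) = 10.44 + 2 × 3.80 = 18.04
α (item deleted) = (6/5)·(1 − 10.44/18.04) = 0.506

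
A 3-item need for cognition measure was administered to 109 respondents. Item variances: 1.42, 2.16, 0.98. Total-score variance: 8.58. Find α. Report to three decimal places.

ΣVar(i) = 1.42 + 2.16 + 0.98 = 4.56
α = (k/(k−1))·(1 − ΣVar(i)/total variance) = (3/2)·(1 − 4.56/8.58) = 0.703

α = 0.703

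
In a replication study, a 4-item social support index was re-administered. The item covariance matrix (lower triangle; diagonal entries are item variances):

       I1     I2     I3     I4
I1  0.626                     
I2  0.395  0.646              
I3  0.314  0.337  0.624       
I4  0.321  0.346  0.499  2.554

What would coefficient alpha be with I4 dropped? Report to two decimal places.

coefficient alpha = 0.79

Remaining items: I1, I2, I3 (k = 3).
Σσ²ᵢ = 0.626 + 0.646 + 0.624 = 1.896
σ²_total = 1.896 + 2 × 1.046 = 3.988
α (item deleted) = (3/2)·(1 − 1.896/3.988) = 0.79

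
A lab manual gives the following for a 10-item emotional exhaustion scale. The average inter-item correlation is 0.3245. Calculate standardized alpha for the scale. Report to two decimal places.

Standardized α = k·r̄ / (1 + (k−1)·r̄) = 10 × 0.3245 / (1 + 9 × 0.3245)
  = 3.2450 / 3.9205 = 0.83

α = 0.83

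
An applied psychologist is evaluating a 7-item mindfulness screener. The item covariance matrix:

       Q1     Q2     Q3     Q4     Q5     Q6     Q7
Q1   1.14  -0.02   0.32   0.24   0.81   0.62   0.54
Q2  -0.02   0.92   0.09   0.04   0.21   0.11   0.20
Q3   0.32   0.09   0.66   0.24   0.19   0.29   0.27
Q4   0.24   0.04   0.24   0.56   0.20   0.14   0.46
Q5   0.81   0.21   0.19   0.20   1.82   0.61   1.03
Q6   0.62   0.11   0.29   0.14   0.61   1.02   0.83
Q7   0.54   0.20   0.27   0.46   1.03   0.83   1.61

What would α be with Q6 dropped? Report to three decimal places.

Remaining items: Q1, Q2, Q3, Q4, Q5, Q7 (k = 6).
sum of item variances = 1.14 + 0.92 + 0.66 + 0.56 + 1.82 + 1.61 = 6.71
Var(T) = 6.71 + 2 × 4.82 = 16.35
α (item deleted) = (6/5)·(1 − 6.71/16.35) = 0.708

α = 0.708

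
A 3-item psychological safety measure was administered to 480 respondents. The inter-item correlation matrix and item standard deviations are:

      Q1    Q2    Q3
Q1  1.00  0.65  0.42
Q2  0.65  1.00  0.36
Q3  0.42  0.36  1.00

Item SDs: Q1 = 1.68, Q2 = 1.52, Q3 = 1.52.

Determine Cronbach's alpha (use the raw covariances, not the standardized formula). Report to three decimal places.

Σσ²ᵢ = 1.68² + 1.52² + 1.52² = 7.4432
Covariances σ_ij = r_ij · s_i · s_j:
  σ(Q1,Q2) = 0.65 × 1.68 × 1.52 = 1.6598
  σ(Q1,Q3) = 0.42 × 1.68 × 1.52 = 1.0725
  σ(Q2,Q3) = 0.36 × 1.52 × 1.52 = 0.8317
σ²_T = Σσ²ᵢ + 2·Σσ_ij = 7.4432 + 2 × 3.5640 = 14.5712
α = (3/2)·(1 − 7.4432/14.5712) = 0.734

Cronbach's alpha = 0.734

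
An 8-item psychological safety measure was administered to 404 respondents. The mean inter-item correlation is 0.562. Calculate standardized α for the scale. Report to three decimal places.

α = 0.911

Standardized α = k·r̄ / (1 + (k−1)·r̄) = 8 × 0.562 / (1 + 7 × 0.562)
  = 4.4960 / 4.9340 = 0.911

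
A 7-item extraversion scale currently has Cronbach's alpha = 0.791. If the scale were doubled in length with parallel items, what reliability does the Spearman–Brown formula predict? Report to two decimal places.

predicted reliability = 0.88

Length factor m = 2
α' = m·α / (1 + (m−1)·α)
   = 2 × 0.791 / (1 + (2 − 1) × 0.791)
   = 1.5820 / 1.7910 = 0.88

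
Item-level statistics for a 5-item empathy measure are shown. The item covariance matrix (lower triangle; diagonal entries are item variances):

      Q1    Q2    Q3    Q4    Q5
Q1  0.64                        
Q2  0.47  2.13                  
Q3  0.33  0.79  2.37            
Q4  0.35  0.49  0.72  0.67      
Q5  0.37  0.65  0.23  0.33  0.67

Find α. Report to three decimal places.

α = 0.742

Σσ²ᵢ = 0.64 + 2.13 + 2.37 + 0.67 + 0.67 = 6.48
Sum of the distinct covariances = 4.73
σ²_T = 6.48 + 2 × 4.73 = 15.94
α = (k/(k−1))·(1 − Σσ²ᵢ/σ²_T) = (5/4)·(1 − 6.48/15.94) = 0.742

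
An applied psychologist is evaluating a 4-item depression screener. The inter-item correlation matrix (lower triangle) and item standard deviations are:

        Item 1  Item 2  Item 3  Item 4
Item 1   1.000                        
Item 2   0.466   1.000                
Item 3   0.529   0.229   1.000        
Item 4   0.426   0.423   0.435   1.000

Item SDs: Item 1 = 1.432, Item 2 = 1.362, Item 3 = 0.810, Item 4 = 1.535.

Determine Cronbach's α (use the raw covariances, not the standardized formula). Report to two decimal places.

Cronbach's α = 0.73

Σσ²ᵢ = 1.432² + 1.362² + 0.810² + 1.535² = 6.9180
Covariances σ_ij = r_ij · s_i · s_j:
  σ(Item 1,Item 2) = 0.466 × 1.432 × 1.362 = 0.9089
  σ(Item 1,Item 3) = 0.529 × 1.432 × 0.810 = 0.6136
  σ(Item 1,Item 4) = 0.426 × 1.432 × 1.535 = 0.9364
  σ(Item 2,Item 3) = 0.229 × 1.362 × 0.810 = 0.2526
  σ(Item 2,Item 4) = 0.423 × 1.362 × 1.535 = 0.8844
  σ(Item 3,Item 4) = 0.435 × 0.810 × 1.535 = 0.5409
σ²_T = Σσ²ᵢ + 2·Σσ_ij = 6.9180 + 2 × 4.1368 = 15.1916
α = (4/3)·(1 − 6.9180/15.1916) = 0.73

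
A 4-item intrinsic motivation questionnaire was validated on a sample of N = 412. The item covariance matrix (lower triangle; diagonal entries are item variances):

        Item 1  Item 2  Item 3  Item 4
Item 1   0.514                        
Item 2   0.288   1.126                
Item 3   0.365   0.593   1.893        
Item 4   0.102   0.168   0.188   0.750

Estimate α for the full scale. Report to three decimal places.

α = 0.591

Σσᵢ² = 0.514 + 1.126 + 1.893 + 0.750 = 4.283
Sum of off-diagonal covariances = 1.704
Var(T) = 4.283 + 2 × 1.704 = 7.691
α = (k/(k−1))·(1 − Σσᵢ²/Var(T)) = (4/3)·(1 − 4.283/7.691) = 0.591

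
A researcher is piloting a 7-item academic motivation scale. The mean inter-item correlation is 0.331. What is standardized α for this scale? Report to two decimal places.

α = 0.78

Standardized α = k·r̄ / (1 + (k−1)·r̄) = 7 × 0.331 / (1 + 6 × 0.331)
  = 2.3170 / 2.9860 = 0.78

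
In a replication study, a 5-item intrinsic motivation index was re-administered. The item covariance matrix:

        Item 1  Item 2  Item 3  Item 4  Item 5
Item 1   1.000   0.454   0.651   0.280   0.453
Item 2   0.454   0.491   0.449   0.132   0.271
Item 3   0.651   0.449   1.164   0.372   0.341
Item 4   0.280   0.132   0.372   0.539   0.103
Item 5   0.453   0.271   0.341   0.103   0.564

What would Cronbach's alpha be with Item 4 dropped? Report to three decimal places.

Remaining items: Item 1, Item 2, Item 3, Item 5 (k = 4).
Σσ²ᵢ = 1.000 + 0.491 + 1.164 + 0.564 = 3.219
Var(T) = 3.219 + 2 × 2.619 = 8.457
α (item deleted) = (4/3)·(1 − 3.219/8.457) = 0.826

Cronbach's alpha = 0.826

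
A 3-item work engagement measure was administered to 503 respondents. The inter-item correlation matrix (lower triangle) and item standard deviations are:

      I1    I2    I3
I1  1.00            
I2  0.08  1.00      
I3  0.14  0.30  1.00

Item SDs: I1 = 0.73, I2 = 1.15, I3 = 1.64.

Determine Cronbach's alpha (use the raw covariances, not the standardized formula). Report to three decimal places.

α = 0.391

Σσ²ᵢ = 0.73² + 1.15² + 1.64² = 4.5450
Covariances σ_ij = r_ij · s_i · s_j:
  σ(I1,I2) = 0.08 × 0.73 × 1.15 = 0.0672
  σ(I1,I3) = 0.14 × 0.73 × 1.64 = 0.1676
  σ(I2,I3) = 0.30 × 1.15 × 1.64 = 0.5658
σ²_T = Σσ²ᵢ + 2·Σσ_ij = 4.5450 + 2 × 0.8006 = 6.1462
α = (3/2)·(1 − 4.5450/6.1462) = 0.391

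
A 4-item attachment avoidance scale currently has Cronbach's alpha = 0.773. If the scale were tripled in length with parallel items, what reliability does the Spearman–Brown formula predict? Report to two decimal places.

Length factor m = 3
α' = m·α / (1 + (m−1)·α)
   = 3 × 0.773 / (1 + (3 − 1) × 0.773)
   = 2.3190 / 2.5460 = 0.91

predicted reliability = 0.91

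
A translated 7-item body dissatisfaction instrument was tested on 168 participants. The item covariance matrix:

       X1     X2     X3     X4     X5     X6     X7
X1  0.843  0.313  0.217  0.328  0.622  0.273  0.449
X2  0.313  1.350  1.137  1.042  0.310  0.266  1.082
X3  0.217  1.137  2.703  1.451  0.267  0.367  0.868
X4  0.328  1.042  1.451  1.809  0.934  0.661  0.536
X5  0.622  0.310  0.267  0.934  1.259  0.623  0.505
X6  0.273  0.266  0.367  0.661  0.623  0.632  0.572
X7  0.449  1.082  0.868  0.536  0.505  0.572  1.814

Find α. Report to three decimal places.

Σσ²ᵢ = 0.843 + 1.350 + 2.703 + 1.809 + 1.259 + 0.632 + 1.814 = 10.410
Σ_{i<j} σ_ij = 12.823
σ²_total = 10.410 + 2 × 12.823 = 36.056
α = (k/(k−1))·(1 − Σσ²ᵢ/σ²_total) = (7/6)·(1 − 10.410/36.056) = 0.830

α = 0.830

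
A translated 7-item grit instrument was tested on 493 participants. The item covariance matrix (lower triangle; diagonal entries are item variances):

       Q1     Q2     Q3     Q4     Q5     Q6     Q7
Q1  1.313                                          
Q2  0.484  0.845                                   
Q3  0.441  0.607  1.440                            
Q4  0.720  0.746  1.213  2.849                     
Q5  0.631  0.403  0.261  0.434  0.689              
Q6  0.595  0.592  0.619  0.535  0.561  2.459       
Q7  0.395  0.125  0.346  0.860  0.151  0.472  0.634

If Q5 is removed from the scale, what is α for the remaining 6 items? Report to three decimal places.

Remaining items: Q1, Q2, Q3, Q4, Q6, Q7 (k = 6).
Σσᵢ² = 1.313 + 0.845 + 1.440 + 2.849 + 2.459 + 0.634 = 9.540
σ²_T = 9.540 + 2 × 8.750 = 27.040
α (item deleted) = (6/5)·(1 − 9.540/27.040) = 0.777

α = 0.777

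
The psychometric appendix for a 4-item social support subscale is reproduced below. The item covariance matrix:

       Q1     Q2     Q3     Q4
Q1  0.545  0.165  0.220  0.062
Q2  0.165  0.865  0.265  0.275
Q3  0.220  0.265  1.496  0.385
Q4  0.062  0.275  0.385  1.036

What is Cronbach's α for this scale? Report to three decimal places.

sum of item variances = 0.545 + 0.865 + 1.496 + 1.036 = 3.942
Sum of the distinct covariances = 1.372
σ²_T = 3.942 + 2 × 1.372 = 6.686
α = (k/(k−1))·(1 − sum of item variances/σ²_T) = (4/3)·(1 − 3.942/6.686) = 0.547

α = 0.547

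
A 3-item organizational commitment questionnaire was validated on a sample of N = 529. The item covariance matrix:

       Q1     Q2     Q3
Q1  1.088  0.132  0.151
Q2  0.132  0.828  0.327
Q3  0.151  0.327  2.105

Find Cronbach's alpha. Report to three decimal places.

sum of item variances = 1.088 + 0.828 + 2.105 = 4.021
Sum of off-diagonal covariances = 0.610
Var(T) = 4.021 + 2 × 0.610 = 5.241
α = (k/(k−1))·(1 − sum of item variances/Var(T)) = (3/2)·(1 − 4.021/5.241) = 0.349

α = 0.349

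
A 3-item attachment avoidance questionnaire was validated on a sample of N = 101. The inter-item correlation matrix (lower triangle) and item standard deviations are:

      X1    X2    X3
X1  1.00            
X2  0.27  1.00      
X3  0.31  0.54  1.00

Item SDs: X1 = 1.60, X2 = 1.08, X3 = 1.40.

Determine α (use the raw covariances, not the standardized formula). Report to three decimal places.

Σσ²ᵢ = 1.60² + 1.08² + 1.40² = 5.6864
Covariances σ_ij = r_ij · s_i · s_j:
  σ(X1,X2) = 0.27 × 1.60 × 1.08 = 0.4666
  σ(X1,X3) = 0.31 × 1.60 × 1.40 = 0.6944
  σ(X2,X3) = 0.54 × 1.08 × 1.40 = 0.8165
σ²_T = Σσ²ᵢ + 2·Σσ_ij = 5.6864 + 2 × 1.9775 = 9.6414
α = (3/2)·(1 − 5.6864/9.6414) = 0.615

α = 0.615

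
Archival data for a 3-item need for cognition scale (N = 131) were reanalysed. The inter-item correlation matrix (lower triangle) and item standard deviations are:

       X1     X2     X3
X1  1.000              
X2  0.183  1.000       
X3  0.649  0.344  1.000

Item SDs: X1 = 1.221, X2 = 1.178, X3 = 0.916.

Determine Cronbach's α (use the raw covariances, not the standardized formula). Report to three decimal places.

α = 0.634

Σσ²ᵢ = 1.221² + 1.178² + 0.916² = 3.7176
Covariances σ_ij = r_ij · s_i · s_j:
  σ(X1,X2) = 0.183 × 1.221 × 1.178 = 0.2632
  σ(X1,X3) = 0.649 × 1.221 × 0.916 = 0.7259
  σ(X2,X3) = 0.344 × 1.178 × 0.916 = 0.3712
σ²_T = Σσ²ᵢ + 2·Σσ_ij = 3.7176 + 2 × 1.3603 = 6.4382
α = (3/2)·(1 − 3.7176/6.4382) = 0.634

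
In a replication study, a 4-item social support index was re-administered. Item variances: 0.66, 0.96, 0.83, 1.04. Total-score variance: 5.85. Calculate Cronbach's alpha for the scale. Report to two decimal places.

Cronbach's alpha = 0.54

Σσᵢ² = 0.66 + 0.96 + 0.83 + 1.04 = 3.49
α = (k/(k−1))·(1 − Σσᵢ²/σ²_total) = (4/3)·(1 − 3.49/5.85) = 0.54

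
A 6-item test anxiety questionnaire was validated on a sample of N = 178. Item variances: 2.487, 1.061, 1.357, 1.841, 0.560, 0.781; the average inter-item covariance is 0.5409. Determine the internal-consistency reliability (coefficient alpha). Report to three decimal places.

ΣVar(i) = 2.487 + 1.061 + 1.357 + 1.841 + 0.560 + 0.781 = 8.087
Sum of the 15 distinct covariances = 15 × 0.5409 = 8.1135
Var(T) = ΣVar(i) + 2·Σcov = 8.087 + 2 × 8.1135 = 24.3140
α = (6/5)·(1 − 8.087/24.3140) = 0.801

α = 0.801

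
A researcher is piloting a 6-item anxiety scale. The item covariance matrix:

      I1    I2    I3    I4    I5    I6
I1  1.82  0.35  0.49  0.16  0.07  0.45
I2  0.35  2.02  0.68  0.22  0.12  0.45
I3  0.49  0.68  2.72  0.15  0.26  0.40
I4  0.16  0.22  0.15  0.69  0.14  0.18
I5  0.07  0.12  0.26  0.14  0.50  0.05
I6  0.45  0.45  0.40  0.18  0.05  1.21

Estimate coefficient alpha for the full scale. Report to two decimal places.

sum of item variances = 1.82 + 2.02 + 2.72 + 0.69 + 0.50 + 1.21 = 8.96
Sum of the distinct covariances = 4.17
σ²_total = 8.96 + 2 × 4.17 = 17.30
α = (k/(k−1))·(1 − sum of item variances/σ²_total) = (6/5)·(1 − 8.96/17.30) = 0.58

α = 0.58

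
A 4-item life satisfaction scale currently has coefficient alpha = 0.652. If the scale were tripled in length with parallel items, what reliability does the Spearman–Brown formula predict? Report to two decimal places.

predicted reliability = 0.85

Length factor m = 3
α' = m·α / (1 + (m−1)·α)
   = 3 × 0.652 / (1 + (3 − 1) × 0.652)
   = 1.9560 / 2.3040 = 0.85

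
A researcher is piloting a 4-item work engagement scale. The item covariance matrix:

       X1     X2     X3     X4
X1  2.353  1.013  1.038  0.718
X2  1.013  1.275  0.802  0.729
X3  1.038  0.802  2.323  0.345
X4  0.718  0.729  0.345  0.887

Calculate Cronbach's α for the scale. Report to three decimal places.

sum of item variances = 2.353 + 1.275 + 2.323 + 0.887 = 6.838
Sum of the distinct covariances = 4.645
total variance = 6.838 + 2 × 4.645 = 16.128
α = (k/(k−1))·(1 − sum of item variances/total variance) = (4/3)·(1 − 6.838/16.128) = 0.768

α = 0.768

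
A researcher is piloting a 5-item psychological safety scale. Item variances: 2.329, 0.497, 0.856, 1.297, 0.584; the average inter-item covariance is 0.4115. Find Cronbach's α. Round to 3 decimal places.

Cronbach's α = 0.746

Σσᵢ² = 2.329 + 0.497 + 0.856 + 1.297 + 0.584 = 5.563
Sum of the 10 distinct covariances = 10 × 0.4115 = 4.1150
Var(T) = Σσᵢ² + 2·Σcov = 5.563 + 2 × 4.1150 = 13.7930
α = (5/4)·(1 − 5.563/13.7930) = 0.746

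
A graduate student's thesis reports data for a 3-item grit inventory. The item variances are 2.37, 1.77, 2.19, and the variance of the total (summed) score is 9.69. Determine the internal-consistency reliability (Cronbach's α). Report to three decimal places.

sum of item variances = 2.37 + 1.77 + 2.19 = 6.33
α = (k/(k−1))·(1 − sum of item variances/Var(T)) = (3/2)·(1 − 6.33/9.69) = 0.520

Cronbach's α = 0.520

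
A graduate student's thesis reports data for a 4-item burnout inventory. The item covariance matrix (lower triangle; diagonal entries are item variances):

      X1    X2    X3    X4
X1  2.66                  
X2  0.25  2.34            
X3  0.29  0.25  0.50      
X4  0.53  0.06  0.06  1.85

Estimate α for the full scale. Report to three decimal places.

α = 0.375

Σσ²ᵢ = 2.66 + 2.34 + 0.50 + 1.85 = 7.35
Sum of off-diagonal covariances = 1.44
total variance = 7.35 + 2 × 1.44 = 10.23
α = (k/(k−1))·(1 − Σσ²ᵢ/total variance) = (4/3)·(1 − 7.35/10.23) = 0.375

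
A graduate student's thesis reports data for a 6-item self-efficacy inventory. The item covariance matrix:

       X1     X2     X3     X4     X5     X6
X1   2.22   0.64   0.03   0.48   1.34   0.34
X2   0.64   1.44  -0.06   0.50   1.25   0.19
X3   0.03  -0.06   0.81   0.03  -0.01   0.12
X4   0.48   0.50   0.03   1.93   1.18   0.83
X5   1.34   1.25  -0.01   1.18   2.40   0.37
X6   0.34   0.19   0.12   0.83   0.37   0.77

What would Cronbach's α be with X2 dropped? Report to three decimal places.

Cronbach's α = 0.671

Remaining items: X1, X3, X4, X5, X6 (k = 5).
Σσ²ᵢ = 2.22 + 0.81 + 1.93 + 2.40 + 0.77 = 8.13
Var(T) = 8.13 + 2 × 4.71 = 17.55
α (item deleted) = (5/4)·(1 − 8.13/17.55) = 0.671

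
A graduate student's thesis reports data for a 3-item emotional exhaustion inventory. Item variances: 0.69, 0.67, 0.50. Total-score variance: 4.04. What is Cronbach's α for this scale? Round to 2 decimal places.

Cronbach's α = 0.81

Σσᵢ² = 0.69 + 0.67 + 0.50 = 1.86
α = (k/(k−1))·(1 − Σσᵢ²/total variance) = (3/2)·(1 − 1.86/4.04) = 0.81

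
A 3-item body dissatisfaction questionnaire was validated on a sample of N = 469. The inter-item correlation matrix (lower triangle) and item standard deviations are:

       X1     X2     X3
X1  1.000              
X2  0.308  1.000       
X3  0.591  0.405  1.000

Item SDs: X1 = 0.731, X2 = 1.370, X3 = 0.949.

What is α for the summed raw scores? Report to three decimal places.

α = 0.644

Σσ²ᵢ = 0.731² + 1.370² + 0.949² = 3.3119
Covariances σ_ij = r_ij · s_i · s_j:
  σ(X1,X2) = 0.308 × 0.731 × 1.370 = 0.3085
  σ(X1,X3) = 0.591 × 0.731 × 0.949 = 0.4100
  σ(X2,X3) = 0.405 × 1.370 × 0.949 = 0.5266
σ²_T = Σσ²ᵢ + 2·Σσ_ij = 3.3119 + 2 × 1.2451 = 5.8021
α = (3/2)·(1 − 3.3119/5.8021) = 0.644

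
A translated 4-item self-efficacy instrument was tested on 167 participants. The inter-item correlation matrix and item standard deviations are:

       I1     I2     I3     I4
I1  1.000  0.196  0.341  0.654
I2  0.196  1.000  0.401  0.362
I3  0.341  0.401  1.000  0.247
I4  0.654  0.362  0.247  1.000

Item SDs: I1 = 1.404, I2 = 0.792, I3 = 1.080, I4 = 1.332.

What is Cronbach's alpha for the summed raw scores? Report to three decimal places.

α = 0.698

Σσ²ᵢ = 1.404² + 0.792² + 1.080² + 1.332² = 5.5391
Covariances σ_ij = r_ij · s_i · s_j:
  σ(I1,I2) = 0.196 × 1.404 × 0.792 = 0.2179
  σ(I1,I3) = 0.341 × 1.404 × 1.080 = 0.5171
  σ(I1,I4) = 0.654 × 1.404 × 1.332 = 1.2231
  σ(I2,I3) = 0.401 × 0.792 × 1.080 = 0.3430
  σ(I2,I4) = 0.362 × 0.792 × 1.332 = 0.3819
  σ(I3,I4) = 0.247 × 1.080 × 1.332 = 0.3553
σ²_T = Σσ²ᵢ + 2·Σσ_ij = 5.5391 + 2 × 3.0383 = 11.6157
α = (4/3)·(1 − 5.5391/11.6157) = 0.698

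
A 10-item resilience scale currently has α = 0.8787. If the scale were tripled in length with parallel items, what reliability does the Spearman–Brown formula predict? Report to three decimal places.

Length factor m = 3
α' = m·α / (1 + (m−1)·α)
   = 3 × 0.8787 / (1 + (3 − 1) × 0.8787)
   = 2.6361 / 2.7574 = 0.956

predicted reliability = 0.956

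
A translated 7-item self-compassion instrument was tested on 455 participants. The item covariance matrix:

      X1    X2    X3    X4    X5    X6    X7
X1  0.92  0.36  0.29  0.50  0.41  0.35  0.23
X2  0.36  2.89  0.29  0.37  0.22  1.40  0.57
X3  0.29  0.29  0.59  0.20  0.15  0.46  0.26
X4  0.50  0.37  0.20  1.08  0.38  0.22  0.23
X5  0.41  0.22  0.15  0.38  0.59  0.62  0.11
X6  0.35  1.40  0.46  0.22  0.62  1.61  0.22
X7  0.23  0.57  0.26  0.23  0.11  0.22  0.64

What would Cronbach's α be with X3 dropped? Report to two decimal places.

Remaining items: X1, X2, X4, X5, X6, X7 (k = 6).
sum of item variances = 0.92 + 2.89 + 1.08 + 0.59 + 1.61 + 0.64 = 7.73
total variance = 7.73 + 2 × 6.19 = 20.11
α (item deleted) = (6/5)·(1 − 7.73/20.11) = 0.74

Cronbach's α = 0.74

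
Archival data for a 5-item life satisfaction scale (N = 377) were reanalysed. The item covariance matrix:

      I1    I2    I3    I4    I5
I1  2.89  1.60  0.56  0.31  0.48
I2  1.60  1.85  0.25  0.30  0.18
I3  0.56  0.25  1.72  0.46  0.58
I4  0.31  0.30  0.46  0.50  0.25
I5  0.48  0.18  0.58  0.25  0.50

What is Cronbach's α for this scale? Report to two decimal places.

Cronbach's α = 0.71

Σσᵢ² = 2.89 + 1.85 + 1.72 + 0.50 + 0.50 = 7.46
Sum of the distinct covariances = 4.97
σ²_T = 7.46 + 2 × 4.97 = 17.40
α = (k/(k−1))·(1 − Σσᵢ²/σ²_T) = (5/4)·(1 − 7.46/17.40) = 0.71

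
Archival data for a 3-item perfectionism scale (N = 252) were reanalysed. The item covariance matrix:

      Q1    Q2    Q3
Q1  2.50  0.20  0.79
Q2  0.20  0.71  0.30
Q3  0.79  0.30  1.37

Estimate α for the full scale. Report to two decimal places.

α = 0.54

Σσ²ᵢ = 2.50 + 0.71 + 1.37 = 4.58
Sum of off-diagonal covariances = 1.29
Var(T) = 4.58 + 2 × 1.29 = 7.16
α = (k/(k−1))·(1 − Σσ²ᵢ/Var(T)) = (3/2)·(1 − 4.58/7.16) = 0.54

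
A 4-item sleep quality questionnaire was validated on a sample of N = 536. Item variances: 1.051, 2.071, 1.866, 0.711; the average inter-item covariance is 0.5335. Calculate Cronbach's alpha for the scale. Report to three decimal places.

Σσ²ᵢ = 1.051 + 2.071 + 1.866 + 0.711 = 5.699
Sum of the 6 distinct covariances = 6 × 0.5335 = 3.2010
σ²_total = Σσ²ᵢ + 2·Σcov = 5.699 + 2 × 3.2010 = 12.1010
α = (4/3)·(1 − 5.699/12.1010) = 0.705

α = 0.705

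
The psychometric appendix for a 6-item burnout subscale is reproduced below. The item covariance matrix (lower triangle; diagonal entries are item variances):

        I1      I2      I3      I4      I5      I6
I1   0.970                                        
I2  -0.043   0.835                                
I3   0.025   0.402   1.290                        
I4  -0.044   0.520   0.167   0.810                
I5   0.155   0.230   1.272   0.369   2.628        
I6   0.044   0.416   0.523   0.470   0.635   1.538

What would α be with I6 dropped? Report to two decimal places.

Remaining items: I1, I2, I3, I4, I5 (k = 5).
ΣVar(i) = 0.970 + 0.835 + 1.290 + 0.810 + 2.628 = 6.533
Var(T) = 6.533 + 2 × 3.053 = 12.639
α (item deleted) = (5/4)·(1 − 6.533/12.639) = 0.60

α = 0.60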